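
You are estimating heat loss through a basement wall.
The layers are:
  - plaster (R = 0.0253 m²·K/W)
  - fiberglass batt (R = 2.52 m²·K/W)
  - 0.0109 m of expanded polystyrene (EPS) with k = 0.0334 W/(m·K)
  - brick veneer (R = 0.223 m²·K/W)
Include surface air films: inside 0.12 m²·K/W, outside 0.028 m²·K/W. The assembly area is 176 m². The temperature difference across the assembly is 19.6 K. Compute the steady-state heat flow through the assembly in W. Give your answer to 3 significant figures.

0.0109/0.0334 = 0.3263
R_total = 0.12 + 0.0253 + 2.52 + 0.3263 + 0.223 + 0.028 = 3.243 m²·K/W
Q = A·ΔT/R = 176 × 19.6 / 3.243 = 1064 W

1060 W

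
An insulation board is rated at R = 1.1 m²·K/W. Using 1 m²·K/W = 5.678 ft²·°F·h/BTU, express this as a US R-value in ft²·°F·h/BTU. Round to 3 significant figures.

R_US = 1.1 × 5.678 = 6.246

6.25 ft²·°F·h/BTU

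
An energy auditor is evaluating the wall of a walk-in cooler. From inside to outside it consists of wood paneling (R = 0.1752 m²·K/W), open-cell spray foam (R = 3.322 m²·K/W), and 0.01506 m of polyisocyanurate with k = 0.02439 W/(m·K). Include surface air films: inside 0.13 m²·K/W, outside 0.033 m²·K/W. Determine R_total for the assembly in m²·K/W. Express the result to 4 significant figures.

4.278 m²·K/W

0.01506/0.02439 = 0.61747
R_total = 0.13 + 0.1752 + 3.322 + 0.61747 + 0.033 = 4.2777 m²·K/W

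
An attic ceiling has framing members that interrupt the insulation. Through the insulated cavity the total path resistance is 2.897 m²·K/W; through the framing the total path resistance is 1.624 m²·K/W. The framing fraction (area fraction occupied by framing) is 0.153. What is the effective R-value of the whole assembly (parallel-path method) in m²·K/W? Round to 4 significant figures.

2.587 m²·K/W

U_eff = 0.847/2.897 + 0.153/1.624 = 0.29237 + 0.094212 = 0.38658
R_eff = 1/U_eff = 2.5868 m²·K/W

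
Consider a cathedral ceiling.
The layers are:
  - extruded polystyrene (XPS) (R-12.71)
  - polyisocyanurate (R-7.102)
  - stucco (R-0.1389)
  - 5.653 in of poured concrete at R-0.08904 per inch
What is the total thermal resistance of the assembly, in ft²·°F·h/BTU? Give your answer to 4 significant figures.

5.653 × 0.08904 = 0.50334
R_total = 12.71 + 7.102 + 0.1389 + 0.50334 = 20.454 ft²·°F·h/BTU

20.45 ft²·°F·h/BTU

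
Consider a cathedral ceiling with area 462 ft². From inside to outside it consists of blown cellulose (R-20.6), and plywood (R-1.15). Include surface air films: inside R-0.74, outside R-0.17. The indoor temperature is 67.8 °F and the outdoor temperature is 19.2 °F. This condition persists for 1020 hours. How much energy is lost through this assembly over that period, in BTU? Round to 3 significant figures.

R_total = 0.74 + 20.6 + 1.15 + 0.17 = 22.66 ft²·°F·h/BTU
Q = 462 × (67.8 − 19.2) / 22.66 = 990.9 BTU/h
E = 990.9 × 1020 = 1011000 BTU

1010000 BTU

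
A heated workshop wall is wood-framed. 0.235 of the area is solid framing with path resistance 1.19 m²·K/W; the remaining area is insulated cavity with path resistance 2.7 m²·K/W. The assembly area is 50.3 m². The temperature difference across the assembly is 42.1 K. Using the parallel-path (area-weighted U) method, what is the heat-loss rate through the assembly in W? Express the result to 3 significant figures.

1020 W

U_eff = 0.765/2.7 + 0.235/1.19 = 0.2833 + 0.1975 = 0.4808
R_eff = 1/U_eff = 2.08 m²·K/W
Q = 50.3 × 42.1 / 2.08 = 1018 W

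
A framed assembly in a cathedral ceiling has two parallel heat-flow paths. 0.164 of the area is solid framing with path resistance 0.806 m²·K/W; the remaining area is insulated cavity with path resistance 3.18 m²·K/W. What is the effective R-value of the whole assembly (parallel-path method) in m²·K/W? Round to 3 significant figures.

U_eff = 0.836/3.18 + 0.164/0.806 = 0.2629 + 0.2035 = 0.4664
R_eff = 1/U_eff = 2.144 m²·K/W

2.14 m²·K/W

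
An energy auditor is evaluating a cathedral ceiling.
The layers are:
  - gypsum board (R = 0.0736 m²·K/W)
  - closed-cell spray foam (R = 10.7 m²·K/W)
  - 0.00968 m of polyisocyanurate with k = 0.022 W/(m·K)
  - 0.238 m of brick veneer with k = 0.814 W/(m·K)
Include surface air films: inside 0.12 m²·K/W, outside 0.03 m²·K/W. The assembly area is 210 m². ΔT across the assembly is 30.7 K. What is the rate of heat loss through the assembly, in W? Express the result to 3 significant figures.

553 W

0.00968/0.022 = 0.44
0.238/0.814 = 0.2924
R_total = 0.12 + 0.0736 + 10.7 + 0.44 + 0.2924 + 0.03 = 11.66 m²·K/W
Q = A·ΔT/R = 210 × 30.7 / 11.66 = 553.1 W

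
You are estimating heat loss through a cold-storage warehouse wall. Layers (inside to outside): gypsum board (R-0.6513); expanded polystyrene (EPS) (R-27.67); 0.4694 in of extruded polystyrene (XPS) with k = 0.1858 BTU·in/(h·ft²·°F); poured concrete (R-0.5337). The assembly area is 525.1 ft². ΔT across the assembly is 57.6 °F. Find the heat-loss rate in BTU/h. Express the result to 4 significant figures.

0.4694/0.1858 = 2.5264
R_total = 0.6513 + 27.67 + 2.5264 + 0.5337 = 31.381 ft²·°F·h/BTU
Q = A·ΔT/R = 525.1 × 57.6 / 31.381 = 963.81 BTU/h

963.8 BTU/h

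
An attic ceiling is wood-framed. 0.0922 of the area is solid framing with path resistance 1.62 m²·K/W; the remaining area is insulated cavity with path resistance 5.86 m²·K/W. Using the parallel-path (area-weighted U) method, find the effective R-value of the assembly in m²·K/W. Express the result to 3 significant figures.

U_eff = 0.9078/5.86 + 0.0922/1.62 = 0.1549 + 0.05691 = 0.2118
R_eff = 1/U_eff = 4.721 m²·K/W

4.72 m²·K/W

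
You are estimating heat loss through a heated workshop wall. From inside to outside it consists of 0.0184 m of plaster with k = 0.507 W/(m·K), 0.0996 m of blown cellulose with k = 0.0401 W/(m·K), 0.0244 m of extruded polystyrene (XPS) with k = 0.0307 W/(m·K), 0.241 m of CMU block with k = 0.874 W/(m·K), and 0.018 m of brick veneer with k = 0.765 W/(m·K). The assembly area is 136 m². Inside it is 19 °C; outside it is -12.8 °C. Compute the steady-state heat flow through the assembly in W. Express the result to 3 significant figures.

0.0184/0.507 = 0.03629
0.0996/0.0401 = 2.484
0.0244/0.0307 = 0.7948
0.241/0.874 = 0.2757
0.018/0.765 = 0.02353
R_total = 0.03629 + 2.484 + 0.7948 + 0.2757 + 0.02353 = 3.614 m²·K/W
Q = A·ΔT/R = 136 × (19 − (-12.8)) / 3.614 = 1197 W

1200 W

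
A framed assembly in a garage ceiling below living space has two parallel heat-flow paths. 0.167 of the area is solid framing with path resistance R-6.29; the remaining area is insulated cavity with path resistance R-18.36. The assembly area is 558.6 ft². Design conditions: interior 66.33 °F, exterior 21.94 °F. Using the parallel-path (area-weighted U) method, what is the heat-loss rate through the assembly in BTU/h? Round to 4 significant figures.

1783 BTU/h

U_eff = 0.833/18.36 + 0.167/6.29 = 0.04537 + 0.02655 = 0.07192
R_eff = 1/U_eff = 13.904 ft²·°F·h/BTU
Q = 558.6 × (66.33 − 21.94) / 13.904 = 1783.4 BTU/h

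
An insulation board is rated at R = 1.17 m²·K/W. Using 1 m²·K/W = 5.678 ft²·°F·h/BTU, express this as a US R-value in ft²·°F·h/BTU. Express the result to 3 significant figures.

R_US = 1.17 × 5.678 = 6.643

6.64 ft²·°F·h/BTU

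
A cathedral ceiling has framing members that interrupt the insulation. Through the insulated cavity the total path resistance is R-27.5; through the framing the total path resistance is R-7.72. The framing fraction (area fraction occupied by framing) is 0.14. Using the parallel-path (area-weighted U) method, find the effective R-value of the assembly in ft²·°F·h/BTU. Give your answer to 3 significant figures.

20.2 ft²·°F·h/BTU

U_eff = 0.86/27.5 + 0.14/7.72 = 0.03127 + 0.01813 = 0.04941
R_eff = 1/U_eff = 20.24 ft²·°F·h/BTU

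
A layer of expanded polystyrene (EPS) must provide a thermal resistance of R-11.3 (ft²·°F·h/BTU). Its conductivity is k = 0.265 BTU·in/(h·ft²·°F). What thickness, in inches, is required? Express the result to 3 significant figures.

L = R × k = 11.3 × 0.265 = 2.995 in

2.99 in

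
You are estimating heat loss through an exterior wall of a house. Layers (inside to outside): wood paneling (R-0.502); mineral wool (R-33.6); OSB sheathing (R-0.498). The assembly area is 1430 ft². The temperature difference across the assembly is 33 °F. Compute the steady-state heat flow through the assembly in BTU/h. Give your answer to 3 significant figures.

R_total = 0.502 + 33.6 + 0.498 = 34.6 ft²·°F·h/BTU
Q = A·ΔT/R = 1430 × 33 / 34.6 = 1364 BTU/h

1360 BTU/h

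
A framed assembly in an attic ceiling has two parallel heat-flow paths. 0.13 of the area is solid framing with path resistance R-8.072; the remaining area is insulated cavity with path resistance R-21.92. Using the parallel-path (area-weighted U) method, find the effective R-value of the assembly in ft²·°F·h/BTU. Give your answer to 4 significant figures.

U_eff = 0.87/21.92 + 0.13/8.072 = 0.03969 + 0.016105 = 0.055795
R_eff = 1/U_eff = 17.923 ft²·°F·h/BTU

17.92 ft²·°F·h/BTU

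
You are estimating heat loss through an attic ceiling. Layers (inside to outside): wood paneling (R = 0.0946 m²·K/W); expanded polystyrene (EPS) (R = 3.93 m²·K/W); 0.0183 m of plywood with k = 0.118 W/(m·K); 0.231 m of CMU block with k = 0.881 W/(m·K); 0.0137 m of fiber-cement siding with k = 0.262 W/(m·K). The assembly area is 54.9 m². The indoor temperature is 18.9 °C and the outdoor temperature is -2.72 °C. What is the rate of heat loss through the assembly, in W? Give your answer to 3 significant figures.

264 W

0.0183/0.118 = 0.1551
0.231/0.881 = 0.2622
0.0137/0.262 = 0.05229
R_total = 0.0946 + 3.93 + 0.1551 + 0.2622 + 0.05229 = 4.494 m²·K/W
Q = A·ΔT/R = 54.9 × (18.9 − (-2.72)) / 4.494 = 264.1 W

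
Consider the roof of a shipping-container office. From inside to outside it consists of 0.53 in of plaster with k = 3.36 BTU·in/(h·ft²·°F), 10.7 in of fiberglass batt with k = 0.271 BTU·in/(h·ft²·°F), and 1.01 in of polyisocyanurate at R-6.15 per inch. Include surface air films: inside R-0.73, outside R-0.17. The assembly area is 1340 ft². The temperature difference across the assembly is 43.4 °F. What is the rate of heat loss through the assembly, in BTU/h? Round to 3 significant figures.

0.53/3.36 = 0.1577
10.7/0.271 = 39.48
1.01 × 6.15 = 6.212
R_total = 0.73 + 0.1577 + 39.48 + 6.212 + 0.17 = 46.75 ft²·°F·h/BTU
Q = A·ΔT/R = 1340 × 43.4 / 46.75 = 1244 BTU/h

1240 BTU/h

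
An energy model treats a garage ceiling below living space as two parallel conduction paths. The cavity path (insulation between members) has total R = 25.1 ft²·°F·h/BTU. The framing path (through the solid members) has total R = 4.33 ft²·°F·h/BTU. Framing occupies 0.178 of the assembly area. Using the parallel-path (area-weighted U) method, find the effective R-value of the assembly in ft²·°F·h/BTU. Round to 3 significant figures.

13.5 ft²·°F·h/BTU

U_eff = 0.822/25.1 + 0.178/4.33 = 0.03275 + 0.04111 = 0.07386
R_eff = 1/U_eff = 13.54 ft²·°F·h/BTU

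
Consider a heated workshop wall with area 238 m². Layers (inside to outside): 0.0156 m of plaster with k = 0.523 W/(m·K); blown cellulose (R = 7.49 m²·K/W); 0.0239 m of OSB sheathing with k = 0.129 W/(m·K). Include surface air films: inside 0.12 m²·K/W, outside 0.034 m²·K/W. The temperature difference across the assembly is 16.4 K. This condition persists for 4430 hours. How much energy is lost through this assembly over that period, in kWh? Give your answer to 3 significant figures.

2200 kWh

0.0156/0.523 = 0.02983
0.0239/0.129 = 0.1853
R_total = 0.12 + 0.02983 + 7.49 + 0.1853 + 0.034 = 7.859 m²·K/W
Q = 238 × 16.4 / 7.859 = 496.6 W
E = 496.6 W × 4430 h / 1000 = 2200 kWh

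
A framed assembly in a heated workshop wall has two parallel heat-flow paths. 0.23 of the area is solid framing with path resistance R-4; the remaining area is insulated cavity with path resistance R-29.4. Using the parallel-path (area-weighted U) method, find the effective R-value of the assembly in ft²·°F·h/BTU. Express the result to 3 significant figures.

11.9 ft²·°F·h/BTU

U_eff = 0.77/29.4 + 0.23/4 = 0.02619 + 0.0575 = 0.08369
R_eff = 1/U_eff = 11.95 ft²·°F·h/BTU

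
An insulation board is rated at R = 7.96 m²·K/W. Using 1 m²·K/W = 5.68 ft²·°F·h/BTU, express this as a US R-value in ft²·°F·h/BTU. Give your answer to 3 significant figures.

45.2 ft²·°F·h/BTU

R_US = 7.96 × 5.68 = 45.21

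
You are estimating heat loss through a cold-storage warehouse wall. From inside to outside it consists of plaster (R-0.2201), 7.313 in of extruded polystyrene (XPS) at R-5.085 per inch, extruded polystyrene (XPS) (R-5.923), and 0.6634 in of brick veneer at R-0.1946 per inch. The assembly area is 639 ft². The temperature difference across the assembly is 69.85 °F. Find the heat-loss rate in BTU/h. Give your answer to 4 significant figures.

1027 BTU/h

7.313 × 5.085 = 37.187
0.6634 × 0.1946 = 0.1291
R_total = 0.2201 + 37.187 + 5.923 + 0.1291 = 43.459 ft²·°F·h/BTU
Q = A·ΔT/R = 639 × 69.85 / 43.459 = 1027 BTU/h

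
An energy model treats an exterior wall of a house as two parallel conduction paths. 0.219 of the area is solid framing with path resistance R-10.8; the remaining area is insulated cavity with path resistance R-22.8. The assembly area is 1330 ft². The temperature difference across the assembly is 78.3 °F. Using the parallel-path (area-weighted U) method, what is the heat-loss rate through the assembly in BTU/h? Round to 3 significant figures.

U_eff = 0.781/22.8 + 0.219/10.8 = 0.03425 + 0.02028 = 0.05453
R_eff = 1/U_eff = 18.34 ft²·°F·h/BTU
Q = 1330 × 78.3 / 18.34 = 5679 BTU/h

5680 BTU/h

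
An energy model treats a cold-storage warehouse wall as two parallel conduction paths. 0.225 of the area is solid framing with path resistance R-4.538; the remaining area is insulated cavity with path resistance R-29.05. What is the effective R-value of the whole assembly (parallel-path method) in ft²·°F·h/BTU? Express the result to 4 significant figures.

13.11 ft²·°F·h/BTU

U_eff = 0.775/29.05 + 0.225/4.538 = 0.026678 + 0.049581 = 0.076259
R_eff = 1/U_eff = 13.113 ft²·°F·h/BTU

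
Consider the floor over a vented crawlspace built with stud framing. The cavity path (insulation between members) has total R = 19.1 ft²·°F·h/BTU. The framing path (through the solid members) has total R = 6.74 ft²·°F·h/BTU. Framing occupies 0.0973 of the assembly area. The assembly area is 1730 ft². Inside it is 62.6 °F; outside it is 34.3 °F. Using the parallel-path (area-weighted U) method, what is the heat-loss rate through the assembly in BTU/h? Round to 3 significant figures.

3020 BTU/h

U_eff = 0.9027/19.1 + 0.0973/6.74 = 0.04726 + 0.01444 = 0.0617
R_eff = 1/U_eff = 16.21 ft²·°F·h/BTU
Q = 1730 × (62.6 − 34.3) / 16.21 = 3021 BTU/h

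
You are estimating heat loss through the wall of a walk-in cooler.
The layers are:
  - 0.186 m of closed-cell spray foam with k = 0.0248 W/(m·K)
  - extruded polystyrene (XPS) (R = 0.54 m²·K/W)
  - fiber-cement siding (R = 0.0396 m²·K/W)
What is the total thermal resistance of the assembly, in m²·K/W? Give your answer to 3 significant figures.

8.08 m²·K/W

0.186/0.0248 = 7.5
R_total = 7.5 + 0.54 + 0.0396 = 8.08 m²·K/W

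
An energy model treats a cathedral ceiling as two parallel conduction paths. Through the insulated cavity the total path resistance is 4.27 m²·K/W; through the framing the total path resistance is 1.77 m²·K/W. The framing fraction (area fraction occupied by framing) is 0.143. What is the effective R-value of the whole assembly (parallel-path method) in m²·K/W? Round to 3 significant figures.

3.55 m²·K/W

U_eff = 0.857/4.27 + 0.143/1.77 = 0.2007 + 0.08079 = 0.2815
R_eff = 1/U_eff = 3.552 m²·K/W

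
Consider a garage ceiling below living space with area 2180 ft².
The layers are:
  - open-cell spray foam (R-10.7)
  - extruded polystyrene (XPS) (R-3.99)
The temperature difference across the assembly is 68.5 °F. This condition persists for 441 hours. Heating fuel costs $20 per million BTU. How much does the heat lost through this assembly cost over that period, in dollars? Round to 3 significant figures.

89.7 dollars

R_total = 10.7 + 3.99 = 14.69 ft²·°F·h/BTU
Q = 2180 × 68.5 / 14.69 = 10170 BTU/h
E = 10170 × 441 = 4483000 BTU
Cost = 4483000/10⁶ × 20 = $89.66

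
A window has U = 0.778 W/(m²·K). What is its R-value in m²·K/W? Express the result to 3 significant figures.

1.29 m²·K/W

R = 1/U = 1/0.778 = 1.285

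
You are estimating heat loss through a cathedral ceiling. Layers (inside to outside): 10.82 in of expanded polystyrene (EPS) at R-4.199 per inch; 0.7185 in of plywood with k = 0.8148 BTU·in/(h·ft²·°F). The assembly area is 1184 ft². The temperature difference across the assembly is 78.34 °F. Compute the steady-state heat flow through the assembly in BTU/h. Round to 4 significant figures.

10.82 × 4.199 = 45.433
0.7185/0.8148 = 0.88181
R_total = 45.433 + 0.88181 = 46.315 ft²·°F·h/BTU
Q = A·ΔT/R = 1184 × 78.34 / 46.315 = 2002.7 BTU/h

2003 BTU/h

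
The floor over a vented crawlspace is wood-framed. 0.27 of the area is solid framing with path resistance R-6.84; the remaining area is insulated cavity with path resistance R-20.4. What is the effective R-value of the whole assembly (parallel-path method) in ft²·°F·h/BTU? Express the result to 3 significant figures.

13.3 ft²·°F·h/BTU

U_eff = 0.73/20.4 + 0.27/6.84 = 0.03578 + 0.03947 = 0.07526
R_eff = 1/U_eff = 13.29 ft²·°F·h/BTU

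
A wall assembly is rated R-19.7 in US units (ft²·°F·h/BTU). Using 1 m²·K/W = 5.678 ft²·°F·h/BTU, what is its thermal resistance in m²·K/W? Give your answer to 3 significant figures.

R_SI = 19.7/5.678 = 3.47

3.47 m²·K/W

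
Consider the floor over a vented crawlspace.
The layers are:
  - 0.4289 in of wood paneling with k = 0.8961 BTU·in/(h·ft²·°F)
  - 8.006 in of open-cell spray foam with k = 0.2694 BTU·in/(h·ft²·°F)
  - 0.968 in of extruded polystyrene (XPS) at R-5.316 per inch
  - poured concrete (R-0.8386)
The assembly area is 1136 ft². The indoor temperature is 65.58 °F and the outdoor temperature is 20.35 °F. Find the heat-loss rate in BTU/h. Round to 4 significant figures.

1420 BTU/h

0.4289/0.8961 = 0.47863
8.006/0.2694 = 29.718
0.968 × 5.316 = 5.1459
R_total = 0.47863 + 29.718 + 5.1459 + 0.8386 = 36.181 ft²·°F·h/BTU
Q = A·ΔT/R = 1136 × (65.58 − 20.35) / 36.181 = 1420.1 BTU/h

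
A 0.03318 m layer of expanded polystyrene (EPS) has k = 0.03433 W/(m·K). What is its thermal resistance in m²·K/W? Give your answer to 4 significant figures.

0.9665 m²·K/W

R = L/k = 0.03318/0.03433 = 0.9665 m²·K/W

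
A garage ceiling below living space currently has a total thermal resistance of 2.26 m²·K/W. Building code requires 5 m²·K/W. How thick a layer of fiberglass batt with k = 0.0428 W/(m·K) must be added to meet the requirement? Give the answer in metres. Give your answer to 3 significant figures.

ΔR = 5 − 2.26 = 2.74 m²·K/W
L = ΔR × k = 2.74 × 0.0428 = 0.1173 m

0.117 m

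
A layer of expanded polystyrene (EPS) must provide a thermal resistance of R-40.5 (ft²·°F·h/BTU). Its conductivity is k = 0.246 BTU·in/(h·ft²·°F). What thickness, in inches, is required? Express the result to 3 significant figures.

L = R × k = 40.5 × 0.246 = 9.963 in

9.96 in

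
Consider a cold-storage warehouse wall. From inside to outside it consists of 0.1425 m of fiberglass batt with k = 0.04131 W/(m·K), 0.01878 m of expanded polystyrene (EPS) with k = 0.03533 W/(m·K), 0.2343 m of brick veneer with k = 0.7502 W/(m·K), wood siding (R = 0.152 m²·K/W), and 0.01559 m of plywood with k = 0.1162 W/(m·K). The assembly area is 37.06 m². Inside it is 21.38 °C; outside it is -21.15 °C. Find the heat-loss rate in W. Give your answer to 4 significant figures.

0.1425/0.04131 = 3.4495
0.01878/0.03533 = 0.53156
0.2343/0.7502 = 0.31232
0.01559/0.1162 = 0.13417
R_total = 3.4495 + 0.53156 + 0.31232 + 0.152 + 0.13417 = 4.5796 m²·K/W
Q = A·ΔT/R = 37.06 × (21.38 − (-21.15)) / 4.5796 = 344.17 W

344.2 W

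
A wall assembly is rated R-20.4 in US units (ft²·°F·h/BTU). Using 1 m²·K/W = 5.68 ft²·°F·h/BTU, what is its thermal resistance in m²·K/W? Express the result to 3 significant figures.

R_SI = 20.4/5.68 = 3.592

3.59 m²·K/W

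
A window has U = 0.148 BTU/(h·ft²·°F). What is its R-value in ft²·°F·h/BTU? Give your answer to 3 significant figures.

R = 1/U = 1/0.148 = 6.757

6.76 ft²·°F·h/BTU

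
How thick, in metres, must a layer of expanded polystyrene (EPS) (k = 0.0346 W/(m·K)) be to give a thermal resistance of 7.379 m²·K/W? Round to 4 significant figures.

L = R·k = 7.379 × 0.0346 = 0.25531 m

0.2553 m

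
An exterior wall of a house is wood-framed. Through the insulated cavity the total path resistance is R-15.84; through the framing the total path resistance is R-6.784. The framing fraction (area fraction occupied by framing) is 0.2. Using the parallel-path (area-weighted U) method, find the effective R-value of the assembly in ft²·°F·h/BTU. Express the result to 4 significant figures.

12.50 ft²·°F·h/BTU

U_eff = 0.8/15.84 + 0.2/6.784 = 0.050505 + 0.029481 = 0.079986
R_eff = 1/U_eff = 12.502 ft²·°F·h/BTU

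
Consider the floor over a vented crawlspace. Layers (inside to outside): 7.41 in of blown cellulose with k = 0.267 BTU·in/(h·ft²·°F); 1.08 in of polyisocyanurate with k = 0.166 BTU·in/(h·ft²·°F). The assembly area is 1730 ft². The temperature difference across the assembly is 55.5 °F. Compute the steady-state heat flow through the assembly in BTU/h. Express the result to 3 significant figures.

7.41/0.267 = 27.75
1.08/0.166 = 6.506
R_total = 27.75 + 6.506 = 34.26 ft²·°F·h/BTU
Q = A·ΔT/R = 1730 × 55.5 / 34.26 = 2803 BTU/h

2800 BTU/h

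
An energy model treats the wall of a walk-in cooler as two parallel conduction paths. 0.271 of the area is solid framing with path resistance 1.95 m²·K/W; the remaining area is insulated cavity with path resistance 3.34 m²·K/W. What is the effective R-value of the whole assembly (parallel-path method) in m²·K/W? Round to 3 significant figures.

U_eff = 0.729/3.34 + 0.271/1.95 = 0.2183 + 0.139 = 0.3572
R_eff = 1/U_eff = 2.799 m²·K/W

2.80 m²·K/W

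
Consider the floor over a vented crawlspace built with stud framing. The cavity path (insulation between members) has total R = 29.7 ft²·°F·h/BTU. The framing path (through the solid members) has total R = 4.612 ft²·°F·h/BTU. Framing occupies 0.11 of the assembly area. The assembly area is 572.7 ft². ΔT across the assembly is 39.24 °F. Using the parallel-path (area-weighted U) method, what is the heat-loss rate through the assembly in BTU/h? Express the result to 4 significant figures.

1209 BTU/h

U_eff = 0.89/29.7 + 0.11/4.612 = 0.029966 + 0.023851 = 0.053817
R_eff = 1/U_eff = 18.581 ft²·°F·h/BTU
Q = 572.7 × 39.24 / 18.581 = 1209.4 BTU/h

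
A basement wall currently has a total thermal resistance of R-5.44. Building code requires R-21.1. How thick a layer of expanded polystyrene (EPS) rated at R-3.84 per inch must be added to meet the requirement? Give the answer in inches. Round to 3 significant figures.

4.08 in

ΔR = 21.1 − 5.44 = 15.66 ft²·°F·h/BTU
L = ΔR / (R/in) = 15.66/3.84 = 4.078 in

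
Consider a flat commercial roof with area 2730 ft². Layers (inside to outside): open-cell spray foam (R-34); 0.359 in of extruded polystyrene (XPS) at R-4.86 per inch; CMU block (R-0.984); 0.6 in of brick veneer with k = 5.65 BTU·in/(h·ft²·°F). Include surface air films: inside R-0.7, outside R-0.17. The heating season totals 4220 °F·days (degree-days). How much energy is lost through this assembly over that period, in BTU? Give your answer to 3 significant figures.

7330000 BTU

0.359 × 4.86 = 1.745
0.6/5.65 = 0.1062
R_total = 0.7 + 34 + 1.745 + 0.984 + 0.1062 + 0.17 = 37.7 ft²·°F·h/BTU
E = A × HDD × 24 / R = 2730 × 4220 × 24 / 37.7 = 7333000 BTU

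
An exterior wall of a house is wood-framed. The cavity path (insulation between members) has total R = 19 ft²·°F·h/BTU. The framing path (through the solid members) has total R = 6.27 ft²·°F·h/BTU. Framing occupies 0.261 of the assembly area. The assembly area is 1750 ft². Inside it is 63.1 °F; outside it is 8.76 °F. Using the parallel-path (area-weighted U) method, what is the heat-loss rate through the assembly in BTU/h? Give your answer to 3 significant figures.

U_eff = 0.739/19 + 0.261/6.27 = 0.03889 + 0.04163 = 0.08052
R_eff = 1/U_eff = 12.42 ft²·°F·h/BTU
Q = 1750 × (63.1 − 8.76) / 12.42 = 7657 BTU/h

7660 BTU/h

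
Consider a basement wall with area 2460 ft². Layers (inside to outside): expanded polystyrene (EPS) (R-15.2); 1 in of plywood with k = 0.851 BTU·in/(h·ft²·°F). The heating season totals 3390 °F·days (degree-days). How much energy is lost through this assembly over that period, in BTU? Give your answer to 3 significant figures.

1/0.851 = 1.175
R_total = 15.2 + 1.175 = 16.38 ft²·°F·h/BTU
E = A × HDD × 24 / R = 2460 × 3390 × 24 / 16.38 = 12220000 BTU

12200000 BTU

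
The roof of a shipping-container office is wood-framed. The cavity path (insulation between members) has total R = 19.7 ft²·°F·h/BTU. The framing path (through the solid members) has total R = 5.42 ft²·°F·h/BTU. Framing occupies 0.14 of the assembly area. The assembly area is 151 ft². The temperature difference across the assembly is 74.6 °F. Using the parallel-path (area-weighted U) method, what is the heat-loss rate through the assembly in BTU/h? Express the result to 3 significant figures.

783 BTU/h

U_eff = 0.86/19.7 + 0.14/5.42 = 0.04365 + 0.02583 = 0.06949
R_eff = 1/U_eff = 14.39 ft²·°F·h/BTU
Q = 151 × 74.6 / 14.39 = 782.7 BTU/h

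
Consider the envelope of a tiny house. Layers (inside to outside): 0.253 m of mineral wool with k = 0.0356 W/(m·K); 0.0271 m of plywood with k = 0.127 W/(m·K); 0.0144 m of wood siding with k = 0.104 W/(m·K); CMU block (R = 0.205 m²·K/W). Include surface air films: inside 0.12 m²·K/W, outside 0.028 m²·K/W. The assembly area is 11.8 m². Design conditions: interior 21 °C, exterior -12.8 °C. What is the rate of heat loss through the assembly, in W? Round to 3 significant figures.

0.253/0.0356 = 7.107
0.0271/0.127 = 0.2134
0.0144/0.104 = 0.1385
R_total = 0.12 + 7.107 + 0.2134 + 0.1385 + 0.205 + 0.028 = 7.812 m²·K/W
Q = A·ΔT/R = 11.8 × (21 − (-12.8)) / 7.812 = 51.06 W

51.1 W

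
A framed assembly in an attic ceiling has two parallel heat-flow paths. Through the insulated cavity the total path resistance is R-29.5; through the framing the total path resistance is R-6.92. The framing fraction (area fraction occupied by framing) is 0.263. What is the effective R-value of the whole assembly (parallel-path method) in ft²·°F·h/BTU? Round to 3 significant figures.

U_eff = 0.737/29.5 + 0.263/6.92 = 0.02498 + 0.03801 = 0.06299
R_eff = 1/U_eff = 15.88 ft²·°F·h/BTU

15.9 ft²·°F·h/BTU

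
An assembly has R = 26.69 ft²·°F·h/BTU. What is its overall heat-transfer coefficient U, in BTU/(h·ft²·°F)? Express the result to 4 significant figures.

U = 1/R = 1/26.69 = 0.037467

0.03747 BTU/(h·ft²·°F)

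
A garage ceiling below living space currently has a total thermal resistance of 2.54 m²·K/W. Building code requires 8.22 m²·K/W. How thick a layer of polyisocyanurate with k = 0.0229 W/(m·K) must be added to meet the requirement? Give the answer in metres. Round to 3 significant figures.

0.130 m

ΔR = 8.22 − 2.54 = 5.68 m²·K/W
L = ΔR × k = 5.68 × 0.0229 = 0.1301 m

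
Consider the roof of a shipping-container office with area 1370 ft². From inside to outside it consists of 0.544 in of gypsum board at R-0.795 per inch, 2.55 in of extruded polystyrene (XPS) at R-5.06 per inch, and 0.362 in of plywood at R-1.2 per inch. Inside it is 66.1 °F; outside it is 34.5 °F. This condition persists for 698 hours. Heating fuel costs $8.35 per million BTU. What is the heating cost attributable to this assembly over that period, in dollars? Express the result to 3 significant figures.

18.3 dollars

0.544 × 0.795 = 0.4325
2.55 × 5.06 = 12.9
0.362 × 1.2 = 0.4344
R_total = 0.4325 + 12.9 + 0.4344 = 13.77 ft²·°F·h/BTU
Q = 1370 × (66.1 − 34.5) / 13.77 = 3144 BTU/h
E = 3144 × 698 = 2194000 BTU
Cost = 2194000/10⁶ × 8.35 = $18.32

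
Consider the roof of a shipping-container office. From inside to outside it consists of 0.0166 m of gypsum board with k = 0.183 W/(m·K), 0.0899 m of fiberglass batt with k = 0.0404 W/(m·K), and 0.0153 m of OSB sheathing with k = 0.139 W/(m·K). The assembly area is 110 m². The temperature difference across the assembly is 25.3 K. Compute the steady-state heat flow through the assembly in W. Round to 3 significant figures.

0.0166/0.183 = 0.09071
0.0899/0.0404 = 2.225
0.0153/0.139 = 0.1101
R_total = 0.09071 + 2.225 + 0.1101 = 2.426 m²·K/W
Q = A·ΔT/R = 110 × 25.3 / 2.426 = 1147 W

1150 W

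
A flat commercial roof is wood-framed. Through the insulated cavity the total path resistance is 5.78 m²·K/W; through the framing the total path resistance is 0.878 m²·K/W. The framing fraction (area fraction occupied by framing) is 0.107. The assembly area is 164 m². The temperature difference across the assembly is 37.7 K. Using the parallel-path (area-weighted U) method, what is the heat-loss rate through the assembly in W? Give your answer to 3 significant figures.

U_eff = 0.893/5.78 + 0.107/0.878 = 0.1545 + 0.1219 = 0.2764
R_eff = 1/U_eff = 3.618 m²·K/W
Q = 164 × 37.7 / 3.618 = 1709 W

1710 W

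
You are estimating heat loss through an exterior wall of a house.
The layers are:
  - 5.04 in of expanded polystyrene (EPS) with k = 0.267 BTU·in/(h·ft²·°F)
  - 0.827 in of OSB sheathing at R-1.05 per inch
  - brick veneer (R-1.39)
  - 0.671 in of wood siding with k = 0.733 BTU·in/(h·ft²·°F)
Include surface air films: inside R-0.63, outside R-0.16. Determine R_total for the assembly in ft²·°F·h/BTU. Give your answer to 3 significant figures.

22.8 ft²·°F·h/BTU

5.04/0.267 = 18.88
0.827 × 1.05 = 0.8683
0.671/0.733 = 0.9154
R_total = 0.63 + 18.88 + 0.8683 + 1.39 + 0.9154 + 0.16 = 22.84 ft²·°F·h/BTU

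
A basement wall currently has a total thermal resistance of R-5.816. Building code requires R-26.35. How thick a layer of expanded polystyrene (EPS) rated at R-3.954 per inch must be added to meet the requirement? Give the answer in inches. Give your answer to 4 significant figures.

ΔR = 26.35 − 5.816 = 20.534 ft²·°F·h/BTU
L = ΔR / (R/in) = 20.534/3.954 = 5.1932 in

5.193 in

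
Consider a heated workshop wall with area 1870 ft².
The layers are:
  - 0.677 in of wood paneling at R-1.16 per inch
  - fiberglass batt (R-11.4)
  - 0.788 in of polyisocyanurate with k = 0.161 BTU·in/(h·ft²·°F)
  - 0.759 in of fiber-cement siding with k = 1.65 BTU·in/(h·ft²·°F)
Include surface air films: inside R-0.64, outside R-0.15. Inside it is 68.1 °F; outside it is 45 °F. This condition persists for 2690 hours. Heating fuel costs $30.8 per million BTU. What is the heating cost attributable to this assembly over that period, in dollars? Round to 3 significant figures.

195 dollars

0.677 × 1.16 = 0.7853
0.788/0.161 = 4.894
0.759/1.65 = 0.46
R_total = 0.64 + 0.7853 + 11.4 + 4.894 + 0.46 + 0.15 = 18.33 ft²·°F·h/BTU
Q = 1870 × (68.1 − 45) / 18.33 = 2357 BTU/h
E = 2357 × 2690 = 6339000 BTU
Cost = 6339000/10⁶ × 30.8 = $195.3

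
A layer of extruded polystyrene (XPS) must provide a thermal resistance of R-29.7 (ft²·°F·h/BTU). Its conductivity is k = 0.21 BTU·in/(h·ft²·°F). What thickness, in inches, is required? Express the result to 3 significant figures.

L = R × k = 29.7 × 0.21 = 6.237 in

6.24 in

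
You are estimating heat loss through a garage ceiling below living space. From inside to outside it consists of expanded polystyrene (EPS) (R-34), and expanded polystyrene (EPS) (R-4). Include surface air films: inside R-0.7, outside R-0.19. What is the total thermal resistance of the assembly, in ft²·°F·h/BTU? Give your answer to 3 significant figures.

R_total = 0.7 + 34 + 4 + 0.19 = 38.89 ft²·°F·h/BTU

38.9 ft²·°F·h/BTU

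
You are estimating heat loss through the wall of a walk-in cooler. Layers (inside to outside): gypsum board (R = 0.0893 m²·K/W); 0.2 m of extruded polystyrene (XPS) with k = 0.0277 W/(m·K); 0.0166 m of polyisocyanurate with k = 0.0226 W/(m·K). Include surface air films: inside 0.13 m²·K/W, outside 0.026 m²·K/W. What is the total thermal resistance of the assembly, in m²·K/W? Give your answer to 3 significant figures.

0.2/0.0277 = 7.22
0.0166/0.0226 = 0.7345
R_total = 0.13 + 0.0893 + 7.22 + 0.7345 + 0.026 = 8.2 m²·K/W

8.20 m²·K/W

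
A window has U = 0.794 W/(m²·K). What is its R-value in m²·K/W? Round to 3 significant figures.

R = 1/U = 1/0.794 = 1.259

1.26 m²·K/W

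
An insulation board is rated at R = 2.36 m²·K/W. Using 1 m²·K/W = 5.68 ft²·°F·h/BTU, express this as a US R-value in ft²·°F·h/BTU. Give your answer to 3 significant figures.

R_US = 2.36 × 5.68 = 13.4

13.4 ft²·°F·h/BTU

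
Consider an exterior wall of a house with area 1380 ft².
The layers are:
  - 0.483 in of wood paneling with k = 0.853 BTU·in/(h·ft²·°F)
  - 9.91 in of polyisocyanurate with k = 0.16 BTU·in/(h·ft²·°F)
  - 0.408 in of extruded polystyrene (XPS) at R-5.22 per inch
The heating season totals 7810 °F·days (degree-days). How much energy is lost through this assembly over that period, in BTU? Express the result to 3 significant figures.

4000000 BTU

0.483/0.853 = 0.5662
9.91/0.16 = 61.94
0.408 × 5.22 = 2.13
R_total = 0.5662 + 61.94 + 2.13 = 64.63 ft²·°F·h/BTU
E = A × HDD × 24 / R = 1380 × 7810 × 24 / 64.63 = 4002000 BTU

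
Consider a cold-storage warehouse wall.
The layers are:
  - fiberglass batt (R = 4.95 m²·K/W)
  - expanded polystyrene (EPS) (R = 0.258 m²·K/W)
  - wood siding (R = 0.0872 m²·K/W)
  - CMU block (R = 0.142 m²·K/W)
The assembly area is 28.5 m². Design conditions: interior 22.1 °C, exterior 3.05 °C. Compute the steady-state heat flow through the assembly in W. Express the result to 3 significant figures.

99.9 W

R_total = 4.95 + 0.258 + 0.0872 + 0.142 = 5.437 m²·K/W
Q = A·ΔT/R = 28.5 × (22.1 − 3.05) / 5.437 = 99.85 W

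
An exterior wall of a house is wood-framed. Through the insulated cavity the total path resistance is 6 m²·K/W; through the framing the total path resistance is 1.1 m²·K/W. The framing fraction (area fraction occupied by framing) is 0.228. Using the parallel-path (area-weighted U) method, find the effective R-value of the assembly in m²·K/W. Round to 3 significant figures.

U_eff = 0.772/6 + 0.228/1.1 = 0.1287 + 0.2073 = 0.3359
R_eff = 1/U_eff = 2.977 m²·K/W

2.98 m²·K/W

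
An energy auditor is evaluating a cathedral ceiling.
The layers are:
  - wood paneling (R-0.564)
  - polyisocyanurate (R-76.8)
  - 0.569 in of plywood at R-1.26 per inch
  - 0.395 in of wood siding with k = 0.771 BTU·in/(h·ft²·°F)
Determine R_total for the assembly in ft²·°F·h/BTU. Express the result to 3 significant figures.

78.6 ft²·°F·h/BTU

0.569 × 1.26 = 0.7169
0.395/0.771 = 0.5123
R_total = 0.564 + 76.8 + 0.7169 + 0.5123 = 78.59 ft²·°F·h/BTU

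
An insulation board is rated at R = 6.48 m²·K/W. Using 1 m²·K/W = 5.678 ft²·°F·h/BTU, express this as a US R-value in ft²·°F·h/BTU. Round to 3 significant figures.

R_US = 6.48 × 5.678 = 36.79

36.8 ft²·°F·h/BTU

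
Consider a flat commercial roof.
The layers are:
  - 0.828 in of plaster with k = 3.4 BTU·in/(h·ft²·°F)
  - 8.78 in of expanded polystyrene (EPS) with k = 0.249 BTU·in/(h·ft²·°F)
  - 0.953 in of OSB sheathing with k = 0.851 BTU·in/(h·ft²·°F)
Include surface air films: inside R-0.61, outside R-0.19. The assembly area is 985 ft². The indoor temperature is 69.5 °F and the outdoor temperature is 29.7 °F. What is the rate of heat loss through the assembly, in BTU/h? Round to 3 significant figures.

1050 BTU/h

0.828/3.4 = 0.2435
8.78/0.249 = 35.26
0.953/0.851 = 1.12
R_total = 0.61 + 0.2435 + 35.26 + 1.12 + 0.19 = 37.42 ft²·°F·h/BTU
Q = A·ΔT/R = 985 × (69.5 − 29.7) / 37.42 = 1048 BTU/h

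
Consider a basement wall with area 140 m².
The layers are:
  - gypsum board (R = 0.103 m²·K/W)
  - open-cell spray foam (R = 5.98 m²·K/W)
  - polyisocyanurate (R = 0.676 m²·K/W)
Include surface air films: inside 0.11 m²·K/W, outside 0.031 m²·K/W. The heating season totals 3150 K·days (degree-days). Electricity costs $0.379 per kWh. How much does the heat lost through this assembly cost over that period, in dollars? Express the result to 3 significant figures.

R_total = 0.11 + 0.103 + 5.98 + 0.676 + 0.031 = 6.9 m²·K/W
E = A × HDD × 24 / R / 1000 = 140 × 3150 × 24 / 6.9 / 1000 = 1534 kWh
Cost = 1534 × 0.379 = $581.4

581 dollars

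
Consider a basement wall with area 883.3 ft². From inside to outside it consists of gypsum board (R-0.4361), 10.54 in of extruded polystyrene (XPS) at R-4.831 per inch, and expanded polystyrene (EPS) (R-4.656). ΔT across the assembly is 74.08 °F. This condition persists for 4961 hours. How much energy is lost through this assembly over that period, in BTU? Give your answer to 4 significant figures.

5796000 BTU

10.54 × 4.831 = 50.919
R_total = 0.4361 + 50.919 + 4.656 = 56.011 ft²·°F·h/BTU
Q = 883.3 × 74.08 / 56.011 = 1168.3 BTU/h
E = 1168.3 × 4961 = 5795700 BTU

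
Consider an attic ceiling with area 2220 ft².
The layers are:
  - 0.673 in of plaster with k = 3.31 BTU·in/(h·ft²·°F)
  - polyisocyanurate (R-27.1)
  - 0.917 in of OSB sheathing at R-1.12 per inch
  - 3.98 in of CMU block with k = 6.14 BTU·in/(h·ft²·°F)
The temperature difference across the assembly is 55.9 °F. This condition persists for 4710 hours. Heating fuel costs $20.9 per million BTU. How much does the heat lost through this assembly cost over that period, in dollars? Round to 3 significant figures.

422 dollars

0.673/3.31 = 0.2033
0.917 × 1.12 = 1.027
3.98/6.14 = 0.6482
R_total = 0.2033 + 27.1 + 1.027 + 0.6482 = 28.98 ft²·°F·h/BTU
Q = 2220 × 55.9 / 28.98 = 4282 BTU/h
E = 4282 × 4710 = 20170000 BTU
Cost = 20170000/10⁶ × 20.9 = $421.6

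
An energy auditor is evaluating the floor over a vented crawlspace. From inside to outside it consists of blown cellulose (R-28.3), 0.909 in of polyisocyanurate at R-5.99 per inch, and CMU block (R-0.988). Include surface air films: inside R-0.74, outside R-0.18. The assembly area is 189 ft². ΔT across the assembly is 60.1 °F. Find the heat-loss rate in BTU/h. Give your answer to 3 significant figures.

0.909 × 5.99 = 5.445
R_total = 0.74 + 28.3 + 5.445 + 0.988 + 0.18 = 35.65 ft²·°F·h/BTU
Q = A·ΔT/R = 189 × 60.1 / 35.65 = 318.6 BTU/h

319 BTU/h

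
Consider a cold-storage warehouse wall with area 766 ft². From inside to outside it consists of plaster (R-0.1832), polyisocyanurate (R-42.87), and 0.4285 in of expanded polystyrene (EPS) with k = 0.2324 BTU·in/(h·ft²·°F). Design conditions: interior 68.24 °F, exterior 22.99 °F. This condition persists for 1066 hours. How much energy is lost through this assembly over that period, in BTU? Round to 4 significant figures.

0.4285/0.2324 = 1.8438
R_total = 0.1832 + 42.87 + 1.8438 = 44.897 ft²·°F·h/BTU
Q = 766 × (68.24 − 22.99) / 44.897 = 772.02 BTU/h
E = 772.02 × 1066 = 822980 BTU

823000 BTU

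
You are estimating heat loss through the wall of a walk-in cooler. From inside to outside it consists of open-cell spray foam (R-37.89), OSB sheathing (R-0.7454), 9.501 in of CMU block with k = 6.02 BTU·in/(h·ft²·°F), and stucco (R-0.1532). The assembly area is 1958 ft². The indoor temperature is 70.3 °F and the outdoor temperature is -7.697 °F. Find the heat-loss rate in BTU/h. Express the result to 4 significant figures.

9.501/6.02 = 1.5782
R_total = 37.89 + 0.7454 + 1.5782 + 0.1532 = 40.367 ft²·°F·h/BTU
Q = A·ΔT/R = 1958 × (70.3 − (-7.697)) / 40.367 = 3783.3 BTU/h

3783 BTU/h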